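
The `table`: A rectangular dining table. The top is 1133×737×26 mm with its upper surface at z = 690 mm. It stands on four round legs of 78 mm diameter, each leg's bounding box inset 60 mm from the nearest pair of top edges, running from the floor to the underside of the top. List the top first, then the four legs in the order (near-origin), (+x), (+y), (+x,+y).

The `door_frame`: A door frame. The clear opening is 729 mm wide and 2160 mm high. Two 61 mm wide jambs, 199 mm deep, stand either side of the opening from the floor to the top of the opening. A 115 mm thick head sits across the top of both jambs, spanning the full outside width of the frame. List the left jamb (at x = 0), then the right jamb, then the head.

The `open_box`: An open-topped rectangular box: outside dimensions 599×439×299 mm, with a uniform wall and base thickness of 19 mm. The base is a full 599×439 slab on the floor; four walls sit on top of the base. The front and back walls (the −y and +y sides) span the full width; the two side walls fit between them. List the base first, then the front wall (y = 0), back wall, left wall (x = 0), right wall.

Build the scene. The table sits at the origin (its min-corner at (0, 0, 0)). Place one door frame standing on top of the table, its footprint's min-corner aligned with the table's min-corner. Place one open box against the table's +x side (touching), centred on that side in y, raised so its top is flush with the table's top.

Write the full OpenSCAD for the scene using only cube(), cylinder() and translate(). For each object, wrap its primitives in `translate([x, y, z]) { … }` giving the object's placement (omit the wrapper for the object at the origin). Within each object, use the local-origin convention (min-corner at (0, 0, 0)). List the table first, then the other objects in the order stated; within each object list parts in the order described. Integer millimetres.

translate([0, 0, 664]) cube([1133, 737, 26]);
translate([99, 99, 0]) cylinder(h = 664, r = 39);
translate([1034, 99, 0]) cylinder(h = 664, r = 39);
translate([99, 638, 0]) cylinder(h = 664, r = 39);
translate([1034, 638, 0]) cylinder(h = 664, r = 39);
translate([0, 0, 690]) {
  cube([61, 199, 2160]);
  translate([790, 0, 0]) cube([61, 199, 2160]);
  translate([0, 0, 2160]) cube([851, 199, 115]);
}
translate([1133, 149, 391]) {
  cube([599, 439, 19]);
  translate([0, 0, 19]) cube([599, 19, 280]);
  translate([0, 420, 19]) cube([599, 19, 280]);
  translate([0, 19, 19]) cube([19, 401, 280]);
  translate([580, 19, 19]) cube([19, 401, 280]);
}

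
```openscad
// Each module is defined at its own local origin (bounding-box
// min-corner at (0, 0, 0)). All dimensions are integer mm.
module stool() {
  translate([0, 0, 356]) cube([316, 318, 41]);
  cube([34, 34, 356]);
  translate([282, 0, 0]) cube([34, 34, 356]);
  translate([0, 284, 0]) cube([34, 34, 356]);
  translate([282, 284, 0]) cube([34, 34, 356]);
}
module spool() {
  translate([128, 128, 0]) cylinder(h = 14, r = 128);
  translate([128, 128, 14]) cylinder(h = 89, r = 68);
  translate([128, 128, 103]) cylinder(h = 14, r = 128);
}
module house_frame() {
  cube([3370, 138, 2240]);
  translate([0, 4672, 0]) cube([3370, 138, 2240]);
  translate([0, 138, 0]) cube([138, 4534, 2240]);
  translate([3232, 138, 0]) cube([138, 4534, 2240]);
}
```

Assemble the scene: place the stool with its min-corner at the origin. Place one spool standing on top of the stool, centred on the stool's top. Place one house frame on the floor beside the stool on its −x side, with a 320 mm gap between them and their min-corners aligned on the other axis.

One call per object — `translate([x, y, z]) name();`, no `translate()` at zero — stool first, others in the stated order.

stool();
translate([30, 31, 397]) spool();
translate([-3690, 0, 0]) house_frame();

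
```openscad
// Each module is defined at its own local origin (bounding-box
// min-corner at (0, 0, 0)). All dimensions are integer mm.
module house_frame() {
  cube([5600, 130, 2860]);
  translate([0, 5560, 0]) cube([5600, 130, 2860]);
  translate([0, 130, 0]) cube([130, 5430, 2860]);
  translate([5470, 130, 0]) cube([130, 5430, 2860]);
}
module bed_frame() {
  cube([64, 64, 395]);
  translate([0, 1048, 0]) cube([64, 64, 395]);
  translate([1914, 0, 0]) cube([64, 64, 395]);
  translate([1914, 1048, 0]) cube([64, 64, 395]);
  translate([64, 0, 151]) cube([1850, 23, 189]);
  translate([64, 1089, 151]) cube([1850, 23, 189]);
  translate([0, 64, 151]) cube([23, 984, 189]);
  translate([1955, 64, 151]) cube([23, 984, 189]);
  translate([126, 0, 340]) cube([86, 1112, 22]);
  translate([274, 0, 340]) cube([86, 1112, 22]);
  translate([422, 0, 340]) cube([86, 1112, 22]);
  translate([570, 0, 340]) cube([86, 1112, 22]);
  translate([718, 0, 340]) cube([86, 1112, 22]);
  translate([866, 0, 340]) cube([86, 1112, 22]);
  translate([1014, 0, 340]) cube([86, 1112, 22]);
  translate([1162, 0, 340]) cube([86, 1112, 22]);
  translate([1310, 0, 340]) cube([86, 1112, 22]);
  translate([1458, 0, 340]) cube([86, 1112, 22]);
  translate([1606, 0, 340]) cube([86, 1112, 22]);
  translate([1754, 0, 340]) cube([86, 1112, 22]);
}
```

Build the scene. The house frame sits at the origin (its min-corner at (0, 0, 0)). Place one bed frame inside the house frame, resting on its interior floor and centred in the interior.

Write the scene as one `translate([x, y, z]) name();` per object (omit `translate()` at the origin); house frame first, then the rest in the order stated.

house_frame();
translate([1811, 2289, 0]) bed_frame();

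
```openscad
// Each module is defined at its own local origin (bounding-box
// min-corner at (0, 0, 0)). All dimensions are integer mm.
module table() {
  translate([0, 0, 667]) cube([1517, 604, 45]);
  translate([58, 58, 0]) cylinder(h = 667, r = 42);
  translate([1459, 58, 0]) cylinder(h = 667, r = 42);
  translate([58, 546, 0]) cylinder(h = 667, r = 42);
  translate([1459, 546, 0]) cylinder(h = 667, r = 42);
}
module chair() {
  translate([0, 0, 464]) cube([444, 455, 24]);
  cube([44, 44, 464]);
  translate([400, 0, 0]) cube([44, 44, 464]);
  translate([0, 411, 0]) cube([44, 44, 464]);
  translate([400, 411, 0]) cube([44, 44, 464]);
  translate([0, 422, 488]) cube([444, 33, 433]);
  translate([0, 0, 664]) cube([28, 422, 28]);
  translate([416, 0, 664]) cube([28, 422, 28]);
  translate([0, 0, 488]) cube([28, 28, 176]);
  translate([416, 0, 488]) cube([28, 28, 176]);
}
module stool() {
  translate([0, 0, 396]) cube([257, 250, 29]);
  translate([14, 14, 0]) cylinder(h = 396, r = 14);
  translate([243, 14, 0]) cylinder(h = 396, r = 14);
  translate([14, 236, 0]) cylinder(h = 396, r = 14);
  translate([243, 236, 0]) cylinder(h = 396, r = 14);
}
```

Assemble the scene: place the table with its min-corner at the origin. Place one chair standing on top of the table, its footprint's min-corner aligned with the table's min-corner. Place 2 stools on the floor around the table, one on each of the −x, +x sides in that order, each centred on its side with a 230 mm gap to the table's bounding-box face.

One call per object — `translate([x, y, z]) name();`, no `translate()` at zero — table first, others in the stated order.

table();
translate([0, 0, 712]) chair();
translate([-487, 177, 0]) stool();
translate([1747, 177, 0]) stool();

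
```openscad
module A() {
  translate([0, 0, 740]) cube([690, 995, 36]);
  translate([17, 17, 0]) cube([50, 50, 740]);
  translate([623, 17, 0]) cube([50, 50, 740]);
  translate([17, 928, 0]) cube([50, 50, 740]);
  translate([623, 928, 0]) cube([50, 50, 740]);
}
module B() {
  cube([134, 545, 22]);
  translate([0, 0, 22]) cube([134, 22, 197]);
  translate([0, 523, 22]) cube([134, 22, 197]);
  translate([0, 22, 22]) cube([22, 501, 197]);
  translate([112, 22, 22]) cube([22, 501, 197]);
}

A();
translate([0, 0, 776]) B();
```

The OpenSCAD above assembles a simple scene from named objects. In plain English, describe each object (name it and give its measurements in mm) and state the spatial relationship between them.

A is a table: top 690 mm (x) × 995 mm (y), 36 mm thick, upper face at z = 776 mm, on four 50×50 mm square legs, each inset 17 mm from the nearest pair of top edges, running from z = 0 to the bottom of the top.

B is an open storage box with external size 134×545×219 mm and wall thickness 22 mm (the base is also 22 mm thick). The base covers the whole footprint; the four walls stand on the base, with the y-facing walls full-width and the x-facing walls fitting between their inner faces.

The open box is on top of the table.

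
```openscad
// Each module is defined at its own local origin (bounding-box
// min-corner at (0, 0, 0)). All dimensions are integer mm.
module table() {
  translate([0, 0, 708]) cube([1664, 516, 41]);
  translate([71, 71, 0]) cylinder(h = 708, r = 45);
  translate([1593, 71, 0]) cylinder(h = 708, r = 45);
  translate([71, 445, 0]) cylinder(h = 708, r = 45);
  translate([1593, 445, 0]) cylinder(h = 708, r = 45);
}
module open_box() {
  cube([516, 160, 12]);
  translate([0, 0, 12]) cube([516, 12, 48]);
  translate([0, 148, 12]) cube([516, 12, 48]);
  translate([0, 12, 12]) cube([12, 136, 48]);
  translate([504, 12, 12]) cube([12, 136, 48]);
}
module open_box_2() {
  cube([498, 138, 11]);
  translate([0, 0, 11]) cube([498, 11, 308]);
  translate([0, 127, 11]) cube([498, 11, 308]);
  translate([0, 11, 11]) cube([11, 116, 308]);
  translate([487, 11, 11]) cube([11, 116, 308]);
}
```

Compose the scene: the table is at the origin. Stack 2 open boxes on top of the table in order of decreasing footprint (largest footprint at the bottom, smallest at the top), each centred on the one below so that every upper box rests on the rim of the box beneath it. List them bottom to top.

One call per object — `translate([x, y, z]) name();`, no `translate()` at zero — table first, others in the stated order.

table();
translate([574, 178, 749]) open_box();
translate([583, 189, 809]) open_box_2();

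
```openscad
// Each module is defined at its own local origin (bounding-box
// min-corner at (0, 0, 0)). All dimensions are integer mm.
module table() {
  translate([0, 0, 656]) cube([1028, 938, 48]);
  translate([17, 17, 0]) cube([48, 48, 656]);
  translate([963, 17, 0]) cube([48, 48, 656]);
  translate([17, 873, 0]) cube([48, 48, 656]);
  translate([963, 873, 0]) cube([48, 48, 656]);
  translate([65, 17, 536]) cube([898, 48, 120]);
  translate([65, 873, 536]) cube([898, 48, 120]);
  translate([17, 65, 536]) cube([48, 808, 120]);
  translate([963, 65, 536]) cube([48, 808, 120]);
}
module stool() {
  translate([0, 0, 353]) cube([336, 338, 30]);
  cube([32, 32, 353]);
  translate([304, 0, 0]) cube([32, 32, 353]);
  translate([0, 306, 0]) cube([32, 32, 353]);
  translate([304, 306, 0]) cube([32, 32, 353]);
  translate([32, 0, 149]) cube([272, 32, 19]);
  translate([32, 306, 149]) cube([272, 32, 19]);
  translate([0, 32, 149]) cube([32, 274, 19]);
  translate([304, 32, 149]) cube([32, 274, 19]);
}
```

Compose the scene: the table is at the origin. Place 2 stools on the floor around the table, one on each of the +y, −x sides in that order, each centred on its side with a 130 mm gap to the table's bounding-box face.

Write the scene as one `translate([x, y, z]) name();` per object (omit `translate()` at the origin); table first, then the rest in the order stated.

table();
translate([346, 1068, 0]) stool();
translate([-466, 300, 0]) stool();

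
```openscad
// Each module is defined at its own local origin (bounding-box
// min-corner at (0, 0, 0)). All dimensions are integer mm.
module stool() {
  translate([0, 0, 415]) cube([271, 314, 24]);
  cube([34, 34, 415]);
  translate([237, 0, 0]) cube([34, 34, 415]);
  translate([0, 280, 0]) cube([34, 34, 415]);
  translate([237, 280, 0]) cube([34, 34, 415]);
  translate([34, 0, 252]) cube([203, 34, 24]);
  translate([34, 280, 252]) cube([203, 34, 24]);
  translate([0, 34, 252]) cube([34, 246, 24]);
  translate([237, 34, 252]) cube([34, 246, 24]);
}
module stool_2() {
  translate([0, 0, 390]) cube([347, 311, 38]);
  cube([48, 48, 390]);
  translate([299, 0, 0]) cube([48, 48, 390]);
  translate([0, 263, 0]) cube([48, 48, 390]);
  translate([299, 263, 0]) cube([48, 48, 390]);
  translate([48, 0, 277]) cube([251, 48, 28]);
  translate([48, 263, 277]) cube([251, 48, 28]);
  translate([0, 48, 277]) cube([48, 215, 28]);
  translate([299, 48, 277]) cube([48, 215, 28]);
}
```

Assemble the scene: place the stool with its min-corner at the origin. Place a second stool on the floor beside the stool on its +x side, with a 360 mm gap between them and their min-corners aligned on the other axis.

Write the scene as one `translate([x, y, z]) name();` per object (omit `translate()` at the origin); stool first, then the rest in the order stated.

stool();
translate([631, 0, 0]) stool_2();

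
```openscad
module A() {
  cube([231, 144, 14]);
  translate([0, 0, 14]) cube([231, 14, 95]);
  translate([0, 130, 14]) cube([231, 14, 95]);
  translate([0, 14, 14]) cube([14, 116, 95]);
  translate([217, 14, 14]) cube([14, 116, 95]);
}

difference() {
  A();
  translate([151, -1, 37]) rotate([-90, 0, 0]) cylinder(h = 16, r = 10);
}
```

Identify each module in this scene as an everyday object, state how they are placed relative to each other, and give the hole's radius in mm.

A is an open box. The open box has a circular hole through its front wall. The hole's radius is 10 mm.

The subtracted cylinder has r = 10 mm.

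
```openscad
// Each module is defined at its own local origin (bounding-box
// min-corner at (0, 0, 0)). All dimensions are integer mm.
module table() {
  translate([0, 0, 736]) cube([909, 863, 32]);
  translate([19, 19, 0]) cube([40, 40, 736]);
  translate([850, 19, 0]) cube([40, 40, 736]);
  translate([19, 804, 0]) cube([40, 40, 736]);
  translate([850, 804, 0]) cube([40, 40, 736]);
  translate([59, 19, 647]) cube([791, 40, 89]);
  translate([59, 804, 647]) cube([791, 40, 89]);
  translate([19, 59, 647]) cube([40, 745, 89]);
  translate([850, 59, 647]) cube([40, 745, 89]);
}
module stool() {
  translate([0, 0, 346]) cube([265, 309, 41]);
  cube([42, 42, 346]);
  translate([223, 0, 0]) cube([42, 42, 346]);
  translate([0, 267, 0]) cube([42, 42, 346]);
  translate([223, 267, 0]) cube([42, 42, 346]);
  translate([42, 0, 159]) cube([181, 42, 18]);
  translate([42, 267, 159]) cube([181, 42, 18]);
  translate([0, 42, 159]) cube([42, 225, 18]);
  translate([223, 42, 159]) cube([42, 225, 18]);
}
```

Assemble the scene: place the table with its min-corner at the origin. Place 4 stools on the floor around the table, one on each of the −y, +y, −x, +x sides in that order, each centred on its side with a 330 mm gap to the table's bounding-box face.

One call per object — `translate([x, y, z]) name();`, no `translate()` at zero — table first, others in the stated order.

table();
translate([322, -639, 0]) stool();
translate([322, 1193, 0]) stool();
translate([-595, 277, 0]) stool();
translate([1239, 277, 0]) stool();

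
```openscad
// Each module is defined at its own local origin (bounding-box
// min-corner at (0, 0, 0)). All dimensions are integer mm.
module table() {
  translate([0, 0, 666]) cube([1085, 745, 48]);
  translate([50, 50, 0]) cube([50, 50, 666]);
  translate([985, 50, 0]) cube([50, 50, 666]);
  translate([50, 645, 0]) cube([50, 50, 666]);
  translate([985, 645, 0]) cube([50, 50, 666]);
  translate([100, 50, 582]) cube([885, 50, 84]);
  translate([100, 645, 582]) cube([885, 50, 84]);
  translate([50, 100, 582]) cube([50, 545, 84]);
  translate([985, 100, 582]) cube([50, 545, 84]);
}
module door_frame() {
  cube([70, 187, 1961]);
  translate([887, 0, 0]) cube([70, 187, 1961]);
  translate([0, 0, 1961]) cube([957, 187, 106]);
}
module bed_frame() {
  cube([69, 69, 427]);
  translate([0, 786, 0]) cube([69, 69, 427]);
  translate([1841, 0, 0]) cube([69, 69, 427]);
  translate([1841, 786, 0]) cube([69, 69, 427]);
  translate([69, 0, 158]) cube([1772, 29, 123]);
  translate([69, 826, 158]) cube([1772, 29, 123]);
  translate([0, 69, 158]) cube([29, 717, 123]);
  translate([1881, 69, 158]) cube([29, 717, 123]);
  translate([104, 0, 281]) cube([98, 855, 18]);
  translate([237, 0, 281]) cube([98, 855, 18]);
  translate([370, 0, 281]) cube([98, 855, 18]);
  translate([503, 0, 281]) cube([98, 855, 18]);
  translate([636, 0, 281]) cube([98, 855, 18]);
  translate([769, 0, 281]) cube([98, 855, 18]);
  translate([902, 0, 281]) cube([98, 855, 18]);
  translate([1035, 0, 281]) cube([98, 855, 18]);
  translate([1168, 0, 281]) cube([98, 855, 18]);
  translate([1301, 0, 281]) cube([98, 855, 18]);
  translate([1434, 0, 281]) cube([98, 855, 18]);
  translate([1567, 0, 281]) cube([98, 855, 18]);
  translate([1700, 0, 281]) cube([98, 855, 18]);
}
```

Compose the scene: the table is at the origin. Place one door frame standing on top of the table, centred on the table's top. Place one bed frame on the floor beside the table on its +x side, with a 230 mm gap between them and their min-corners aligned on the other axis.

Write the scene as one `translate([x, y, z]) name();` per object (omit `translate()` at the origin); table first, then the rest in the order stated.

table();
translate([64, 279, 714]) door_frame();
translate([1315, 0, 0]) bed_frame();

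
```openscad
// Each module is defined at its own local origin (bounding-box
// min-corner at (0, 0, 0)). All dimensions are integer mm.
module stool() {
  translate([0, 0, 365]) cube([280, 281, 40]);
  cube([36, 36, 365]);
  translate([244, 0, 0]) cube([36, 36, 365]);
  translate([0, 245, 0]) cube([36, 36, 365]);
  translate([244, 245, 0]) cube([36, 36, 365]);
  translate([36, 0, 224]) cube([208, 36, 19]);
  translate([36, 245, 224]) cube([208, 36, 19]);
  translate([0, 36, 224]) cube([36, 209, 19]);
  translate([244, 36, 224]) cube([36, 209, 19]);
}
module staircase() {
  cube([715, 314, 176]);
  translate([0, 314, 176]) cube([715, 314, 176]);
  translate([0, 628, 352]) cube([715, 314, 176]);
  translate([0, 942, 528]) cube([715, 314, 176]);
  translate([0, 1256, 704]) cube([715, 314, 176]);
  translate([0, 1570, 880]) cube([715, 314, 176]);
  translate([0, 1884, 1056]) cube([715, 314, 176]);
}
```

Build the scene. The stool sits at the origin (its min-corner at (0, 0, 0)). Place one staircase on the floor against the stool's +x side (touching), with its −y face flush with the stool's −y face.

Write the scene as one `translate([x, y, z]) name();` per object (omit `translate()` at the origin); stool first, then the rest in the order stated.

stool();
translate([280, 0, 0]) staircase();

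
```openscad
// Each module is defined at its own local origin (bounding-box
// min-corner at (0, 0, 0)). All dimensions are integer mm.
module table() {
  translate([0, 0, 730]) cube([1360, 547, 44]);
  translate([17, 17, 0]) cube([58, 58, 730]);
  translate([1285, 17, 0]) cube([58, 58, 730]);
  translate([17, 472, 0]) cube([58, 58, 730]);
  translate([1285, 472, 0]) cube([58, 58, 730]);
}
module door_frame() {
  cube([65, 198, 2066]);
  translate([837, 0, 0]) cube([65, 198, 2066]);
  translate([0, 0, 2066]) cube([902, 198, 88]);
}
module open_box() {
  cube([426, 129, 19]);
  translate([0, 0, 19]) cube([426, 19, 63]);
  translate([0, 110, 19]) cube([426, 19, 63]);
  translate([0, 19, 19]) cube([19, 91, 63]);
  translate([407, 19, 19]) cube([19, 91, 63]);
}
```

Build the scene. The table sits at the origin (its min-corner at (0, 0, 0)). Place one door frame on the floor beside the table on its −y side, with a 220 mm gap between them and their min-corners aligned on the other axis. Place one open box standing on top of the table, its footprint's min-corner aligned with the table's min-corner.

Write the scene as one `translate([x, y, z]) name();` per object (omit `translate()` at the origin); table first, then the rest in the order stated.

table();
translate([0, -418, 0]) door_frame();
translate([0, 0, 774]) open_box();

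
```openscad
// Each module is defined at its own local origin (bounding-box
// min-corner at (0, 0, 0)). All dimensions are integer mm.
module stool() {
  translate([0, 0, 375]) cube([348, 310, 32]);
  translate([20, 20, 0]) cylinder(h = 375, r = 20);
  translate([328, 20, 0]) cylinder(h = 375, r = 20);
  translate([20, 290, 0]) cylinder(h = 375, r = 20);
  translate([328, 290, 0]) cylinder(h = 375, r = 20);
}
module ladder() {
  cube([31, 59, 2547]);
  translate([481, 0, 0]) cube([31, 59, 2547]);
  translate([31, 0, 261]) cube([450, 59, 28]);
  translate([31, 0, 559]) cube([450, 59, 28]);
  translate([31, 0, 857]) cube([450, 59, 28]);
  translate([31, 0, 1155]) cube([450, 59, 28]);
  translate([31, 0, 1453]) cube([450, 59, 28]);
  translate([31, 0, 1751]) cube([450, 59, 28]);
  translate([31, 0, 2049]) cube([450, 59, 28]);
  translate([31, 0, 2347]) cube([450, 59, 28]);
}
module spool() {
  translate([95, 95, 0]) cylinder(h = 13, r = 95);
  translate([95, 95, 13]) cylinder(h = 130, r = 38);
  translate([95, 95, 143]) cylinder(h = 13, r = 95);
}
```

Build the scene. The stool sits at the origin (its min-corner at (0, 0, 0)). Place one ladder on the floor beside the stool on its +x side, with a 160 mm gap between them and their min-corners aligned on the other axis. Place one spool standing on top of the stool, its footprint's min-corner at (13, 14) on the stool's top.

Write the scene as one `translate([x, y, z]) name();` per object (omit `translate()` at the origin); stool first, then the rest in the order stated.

stool();
translate([508, 0, 0]) ladder();
translate([13, 14, 407]) spool();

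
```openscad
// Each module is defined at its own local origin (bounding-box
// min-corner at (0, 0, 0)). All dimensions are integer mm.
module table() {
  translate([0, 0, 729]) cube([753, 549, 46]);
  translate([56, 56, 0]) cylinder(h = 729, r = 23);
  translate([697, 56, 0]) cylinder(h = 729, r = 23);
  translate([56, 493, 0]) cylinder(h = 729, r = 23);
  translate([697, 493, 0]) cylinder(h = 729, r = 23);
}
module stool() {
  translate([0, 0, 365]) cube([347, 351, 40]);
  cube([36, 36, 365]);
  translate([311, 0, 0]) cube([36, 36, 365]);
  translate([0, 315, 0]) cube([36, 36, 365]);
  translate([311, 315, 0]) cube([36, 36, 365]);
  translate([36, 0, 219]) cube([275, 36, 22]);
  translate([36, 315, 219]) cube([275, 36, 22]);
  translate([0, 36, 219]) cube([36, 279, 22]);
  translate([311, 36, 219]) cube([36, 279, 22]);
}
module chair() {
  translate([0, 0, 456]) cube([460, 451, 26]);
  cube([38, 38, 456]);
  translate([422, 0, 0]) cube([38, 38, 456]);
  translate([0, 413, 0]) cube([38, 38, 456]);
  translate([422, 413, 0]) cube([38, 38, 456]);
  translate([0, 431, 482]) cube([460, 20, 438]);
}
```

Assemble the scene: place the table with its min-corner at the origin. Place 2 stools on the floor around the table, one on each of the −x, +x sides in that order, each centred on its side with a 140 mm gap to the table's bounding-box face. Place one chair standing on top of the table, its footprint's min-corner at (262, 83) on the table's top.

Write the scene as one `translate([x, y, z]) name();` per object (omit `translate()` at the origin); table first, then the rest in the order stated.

table();
translate([-487, 99, 0]) stool();
translate([893, 99, 0]) stool();
translate([262, 83, 775]) chair();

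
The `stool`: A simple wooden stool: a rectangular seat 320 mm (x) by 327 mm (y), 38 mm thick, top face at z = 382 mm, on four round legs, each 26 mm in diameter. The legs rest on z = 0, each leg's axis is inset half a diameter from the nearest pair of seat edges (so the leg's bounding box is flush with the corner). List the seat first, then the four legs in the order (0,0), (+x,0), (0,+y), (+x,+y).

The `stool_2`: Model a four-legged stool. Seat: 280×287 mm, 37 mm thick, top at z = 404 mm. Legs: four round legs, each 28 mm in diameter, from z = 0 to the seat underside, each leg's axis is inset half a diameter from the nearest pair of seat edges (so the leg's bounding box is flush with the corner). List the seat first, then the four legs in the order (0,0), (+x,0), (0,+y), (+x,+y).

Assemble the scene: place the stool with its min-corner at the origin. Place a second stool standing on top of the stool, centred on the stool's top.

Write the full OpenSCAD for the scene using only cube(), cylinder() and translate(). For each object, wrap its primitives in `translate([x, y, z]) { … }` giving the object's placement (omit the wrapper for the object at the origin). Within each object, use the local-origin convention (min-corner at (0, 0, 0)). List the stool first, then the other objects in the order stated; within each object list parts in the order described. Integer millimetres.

translate([0, 0, 344]) cube([320, 327, 38]);
translate([13, 13, 0]) cylinder(h = 344, r = 13);
translate([307, 13, 0]) cylinder(h = 344, r = 13);
translate([13, 314, 0]) cylinder(h = 344, r = 13);
translate([307, 314, 0]) cylinder(h = 344, r = 13);
translate([20, 20, 382]) {
  translate([0, 0, 367]) cube([280, 287, 37]);
  translate([14, 14, 0]) cylinder(h = 367, r = 14);
  translate([266, 14, 0]) cylinder(h = 367, r = 14);
  translate([14, 273, 0]) cylinder(h = 367, r = 14);
  translate([266, 273, 0]) cylinder(h = 367, r = 14);
}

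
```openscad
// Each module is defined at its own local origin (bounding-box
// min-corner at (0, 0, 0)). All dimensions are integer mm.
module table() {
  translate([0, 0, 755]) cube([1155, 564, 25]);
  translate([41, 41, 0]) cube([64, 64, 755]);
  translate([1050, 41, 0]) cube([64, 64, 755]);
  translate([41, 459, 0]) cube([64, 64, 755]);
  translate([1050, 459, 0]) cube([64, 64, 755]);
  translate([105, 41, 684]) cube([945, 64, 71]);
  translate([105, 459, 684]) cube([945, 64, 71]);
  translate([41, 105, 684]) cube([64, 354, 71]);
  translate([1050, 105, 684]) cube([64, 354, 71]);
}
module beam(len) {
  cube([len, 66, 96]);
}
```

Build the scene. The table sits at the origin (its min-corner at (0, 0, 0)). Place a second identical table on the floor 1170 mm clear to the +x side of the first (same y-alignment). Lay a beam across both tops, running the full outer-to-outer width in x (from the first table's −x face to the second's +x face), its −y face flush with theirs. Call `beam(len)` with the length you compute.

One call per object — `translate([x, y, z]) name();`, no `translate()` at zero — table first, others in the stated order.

table();
translate([2325, 0, 0]) table();
translate([0, 0, 780]) beam(3480);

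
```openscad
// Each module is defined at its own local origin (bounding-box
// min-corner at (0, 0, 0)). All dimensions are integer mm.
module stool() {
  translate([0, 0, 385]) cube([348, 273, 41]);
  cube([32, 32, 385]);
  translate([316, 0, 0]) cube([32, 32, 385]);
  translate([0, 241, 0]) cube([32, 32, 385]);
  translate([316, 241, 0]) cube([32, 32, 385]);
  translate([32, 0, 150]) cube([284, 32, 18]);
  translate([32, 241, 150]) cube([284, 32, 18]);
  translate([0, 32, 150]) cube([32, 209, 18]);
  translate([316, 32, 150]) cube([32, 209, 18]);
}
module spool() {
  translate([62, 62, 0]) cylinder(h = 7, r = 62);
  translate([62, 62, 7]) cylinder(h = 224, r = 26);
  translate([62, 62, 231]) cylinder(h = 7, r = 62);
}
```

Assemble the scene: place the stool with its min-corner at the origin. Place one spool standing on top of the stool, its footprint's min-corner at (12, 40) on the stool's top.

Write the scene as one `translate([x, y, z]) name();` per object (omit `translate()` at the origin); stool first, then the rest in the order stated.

stool();
translate([12, 40, 426]) spool();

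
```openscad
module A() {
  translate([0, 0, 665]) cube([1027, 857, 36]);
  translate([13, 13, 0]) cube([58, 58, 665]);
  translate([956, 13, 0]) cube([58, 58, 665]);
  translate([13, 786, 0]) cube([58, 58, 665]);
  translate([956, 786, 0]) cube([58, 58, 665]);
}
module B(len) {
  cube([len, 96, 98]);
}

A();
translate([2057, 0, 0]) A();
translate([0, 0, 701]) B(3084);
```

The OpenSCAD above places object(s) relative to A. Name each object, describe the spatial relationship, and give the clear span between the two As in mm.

A is a table. B is a beam. A beam spans the tops of two tables. The clear span between the two tables is 1030 mm.

Second table starts at x = 2057; first ends at x = 1027; clear span = 2057 − 1027 = 1030 mm.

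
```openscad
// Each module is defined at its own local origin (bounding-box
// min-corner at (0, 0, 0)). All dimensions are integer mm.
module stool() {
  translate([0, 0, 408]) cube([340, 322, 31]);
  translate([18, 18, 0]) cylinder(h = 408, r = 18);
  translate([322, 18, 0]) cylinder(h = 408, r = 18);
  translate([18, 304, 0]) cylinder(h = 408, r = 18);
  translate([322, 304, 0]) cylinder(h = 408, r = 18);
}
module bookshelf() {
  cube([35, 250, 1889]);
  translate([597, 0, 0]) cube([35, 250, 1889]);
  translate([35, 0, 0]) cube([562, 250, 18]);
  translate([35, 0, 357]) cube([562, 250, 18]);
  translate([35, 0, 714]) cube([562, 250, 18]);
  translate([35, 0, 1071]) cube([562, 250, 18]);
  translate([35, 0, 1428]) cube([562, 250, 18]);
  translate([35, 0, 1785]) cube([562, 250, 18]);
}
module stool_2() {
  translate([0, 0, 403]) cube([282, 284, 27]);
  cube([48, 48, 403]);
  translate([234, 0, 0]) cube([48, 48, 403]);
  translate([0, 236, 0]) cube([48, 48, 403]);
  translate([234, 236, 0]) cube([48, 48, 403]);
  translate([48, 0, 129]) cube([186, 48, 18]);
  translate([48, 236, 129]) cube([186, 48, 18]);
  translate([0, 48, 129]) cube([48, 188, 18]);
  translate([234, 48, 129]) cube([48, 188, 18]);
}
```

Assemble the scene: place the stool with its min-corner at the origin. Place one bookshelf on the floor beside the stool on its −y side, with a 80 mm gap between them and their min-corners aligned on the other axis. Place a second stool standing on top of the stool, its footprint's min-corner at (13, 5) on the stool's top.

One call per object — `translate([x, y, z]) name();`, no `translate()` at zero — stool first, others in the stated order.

stool();
translate([0, -330, 0]) bookshelf();
translate([13, 5, 439]) stool_2();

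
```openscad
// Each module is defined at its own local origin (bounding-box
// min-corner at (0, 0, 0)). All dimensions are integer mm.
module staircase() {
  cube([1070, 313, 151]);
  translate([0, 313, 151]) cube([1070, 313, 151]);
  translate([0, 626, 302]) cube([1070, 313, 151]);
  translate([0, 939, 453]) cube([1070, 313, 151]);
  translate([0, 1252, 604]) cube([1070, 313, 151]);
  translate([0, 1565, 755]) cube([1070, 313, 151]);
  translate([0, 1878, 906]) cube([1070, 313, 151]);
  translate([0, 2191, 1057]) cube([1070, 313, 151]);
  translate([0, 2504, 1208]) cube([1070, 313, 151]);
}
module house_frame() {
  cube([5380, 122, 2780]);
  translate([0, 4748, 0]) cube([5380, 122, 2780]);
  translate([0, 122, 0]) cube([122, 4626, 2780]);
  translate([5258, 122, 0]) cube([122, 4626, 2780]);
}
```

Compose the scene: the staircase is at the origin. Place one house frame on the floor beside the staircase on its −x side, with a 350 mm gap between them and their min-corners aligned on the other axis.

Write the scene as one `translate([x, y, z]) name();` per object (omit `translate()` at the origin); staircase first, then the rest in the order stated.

staircase();
translate([-5730, 0, 0]) house_frame();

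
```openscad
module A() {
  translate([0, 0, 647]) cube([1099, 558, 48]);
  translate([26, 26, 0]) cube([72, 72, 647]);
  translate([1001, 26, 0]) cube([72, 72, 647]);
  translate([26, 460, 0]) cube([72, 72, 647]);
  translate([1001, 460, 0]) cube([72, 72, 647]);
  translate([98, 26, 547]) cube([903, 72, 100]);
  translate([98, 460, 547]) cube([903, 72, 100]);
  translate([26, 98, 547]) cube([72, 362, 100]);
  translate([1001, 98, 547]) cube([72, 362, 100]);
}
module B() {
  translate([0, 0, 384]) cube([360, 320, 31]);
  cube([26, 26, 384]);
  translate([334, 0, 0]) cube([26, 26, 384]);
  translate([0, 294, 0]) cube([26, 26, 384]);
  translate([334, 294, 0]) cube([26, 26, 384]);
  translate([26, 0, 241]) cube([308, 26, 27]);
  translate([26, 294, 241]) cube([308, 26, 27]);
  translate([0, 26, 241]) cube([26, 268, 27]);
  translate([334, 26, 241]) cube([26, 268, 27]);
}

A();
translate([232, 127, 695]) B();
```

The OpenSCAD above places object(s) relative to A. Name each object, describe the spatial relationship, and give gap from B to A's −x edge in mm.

The stool's min-x is at 232; the table's min-x is 0; gap = 232 mm.

A is a table. B is a stool. The stool is on top of the table. The gap from the stool to the table's −x edge is 232 mm.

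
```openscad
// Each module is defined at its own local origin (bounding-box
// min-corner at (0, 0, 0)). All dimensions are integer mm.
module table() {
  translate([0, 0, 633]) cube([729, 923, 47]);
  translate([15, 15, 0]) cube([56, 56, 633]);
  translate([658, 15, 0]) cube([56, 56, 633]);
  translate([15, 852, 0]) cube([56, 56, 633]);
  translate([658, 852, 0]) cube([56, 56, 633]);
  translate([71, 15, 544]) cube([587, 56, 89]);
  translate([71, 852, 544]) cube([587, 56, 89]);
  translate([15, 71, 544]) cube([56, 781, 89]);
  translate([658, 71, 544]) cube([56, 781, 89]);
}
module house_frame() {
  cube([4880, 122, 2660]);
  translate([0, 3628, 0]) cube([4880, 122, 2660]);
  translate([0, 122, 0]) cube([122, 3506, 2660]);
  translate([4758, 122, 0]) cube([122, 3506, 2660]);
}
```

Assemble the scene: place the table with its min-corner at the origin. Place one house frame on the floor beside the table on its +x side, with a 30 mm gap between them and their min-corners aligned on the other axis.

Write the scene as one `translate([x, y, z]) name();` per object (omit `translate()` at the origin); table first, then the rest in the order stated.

table();
translate([759, 0, 0]) house_frame();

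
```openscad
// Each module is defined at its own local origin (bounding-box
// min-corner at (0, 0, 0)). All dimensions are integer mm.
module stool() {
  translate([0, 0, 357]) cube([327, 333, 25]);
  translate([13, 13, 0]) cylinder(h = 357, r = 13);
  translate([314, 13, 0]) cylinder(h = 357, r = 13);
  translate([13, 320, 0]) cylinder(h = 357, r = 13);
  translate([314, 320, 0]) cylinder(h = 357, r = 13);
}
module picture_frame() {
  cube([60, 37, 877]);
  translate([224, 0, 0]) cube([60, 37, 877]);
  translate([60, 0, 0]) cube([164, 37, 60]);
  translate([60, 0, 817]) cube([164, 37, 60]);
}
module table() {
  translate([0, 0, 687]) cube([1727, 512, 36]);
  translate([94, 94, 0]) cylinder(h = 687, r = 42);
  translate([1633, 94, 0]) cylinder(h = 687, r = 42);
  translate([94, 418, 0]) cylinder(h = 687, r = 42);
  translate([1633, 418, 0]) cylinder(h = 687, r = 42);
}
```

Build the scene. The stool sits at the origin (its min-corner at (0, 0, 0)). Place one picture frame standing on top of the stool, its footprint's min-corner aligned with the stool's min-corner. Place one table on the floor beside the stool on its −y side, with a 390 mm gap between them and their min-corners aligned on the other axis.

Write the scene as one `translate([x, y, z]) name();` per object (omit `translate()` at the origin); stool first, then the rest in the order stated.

stool();
translate([0, 0, 382]) picture_frame();
translate([0, -902, 0]) table();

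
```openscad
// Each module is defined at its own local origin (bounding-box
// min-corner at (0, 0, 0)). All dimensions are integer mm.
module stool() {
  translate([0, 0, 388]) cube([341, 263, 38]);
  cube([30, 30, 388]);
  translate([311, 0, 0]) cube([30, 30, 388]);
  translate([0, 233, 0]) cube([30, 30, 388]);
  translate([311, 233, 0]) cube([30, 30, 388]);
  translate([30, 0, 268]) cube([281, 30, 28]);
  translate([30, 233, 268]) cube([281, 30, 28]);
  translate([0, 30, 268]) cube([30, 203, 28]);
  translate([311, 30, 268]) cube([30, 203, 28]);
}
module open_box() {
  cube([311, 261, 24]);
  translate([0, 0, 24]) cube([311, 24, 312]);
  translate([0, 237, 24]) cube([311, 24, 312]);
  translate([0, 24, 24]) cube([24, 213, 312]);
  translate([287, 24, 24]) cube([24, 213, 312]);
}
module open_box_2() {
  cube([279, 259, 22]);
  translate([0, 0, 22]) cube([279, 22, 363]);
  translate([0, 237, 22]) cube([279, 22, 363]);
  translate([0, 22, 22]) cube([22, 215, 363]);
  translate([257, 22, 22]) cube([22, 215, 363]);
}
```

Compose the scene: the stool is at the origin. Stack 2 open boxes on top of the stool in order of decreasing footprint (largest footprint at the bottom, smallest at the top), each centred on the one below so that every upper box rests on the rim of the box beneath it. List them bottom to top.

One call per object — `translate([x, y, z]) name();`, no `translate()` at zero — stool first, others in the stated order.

stool();
translate([15, 1, 426]) open_box();
translate([31, 2, 762]) open_box_2();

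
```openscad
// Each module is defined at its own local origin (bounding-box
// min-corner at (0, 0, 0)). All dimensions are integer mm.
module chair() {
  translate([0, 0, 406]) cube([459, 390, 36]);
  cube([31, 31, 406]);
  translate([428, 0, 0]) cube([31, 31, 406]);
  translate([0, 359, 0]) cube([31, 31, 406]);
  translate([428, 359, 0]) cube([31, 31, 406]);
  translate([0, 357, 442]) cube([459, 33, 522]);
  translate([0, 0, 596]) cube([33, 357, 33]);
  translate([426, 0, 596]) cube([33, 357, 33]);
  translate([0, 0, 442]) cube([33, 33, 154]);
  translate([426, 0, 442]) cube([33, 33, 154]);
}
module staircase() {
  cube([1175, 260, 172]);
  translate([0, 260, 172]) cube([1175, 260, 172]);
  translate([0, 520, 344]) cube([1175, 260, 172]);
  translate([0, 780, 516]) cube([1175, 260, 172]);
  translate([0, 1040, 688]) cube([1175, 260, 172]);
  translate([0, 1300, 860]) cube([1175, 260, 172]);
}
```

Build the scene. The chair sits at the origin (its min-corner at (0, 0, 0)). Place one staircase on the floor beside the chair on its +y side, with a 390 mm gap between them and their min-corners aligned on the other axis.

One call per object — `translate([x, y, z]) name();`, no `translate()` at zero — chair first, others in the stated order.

chair();
translate([0, 780, 0]) staircase();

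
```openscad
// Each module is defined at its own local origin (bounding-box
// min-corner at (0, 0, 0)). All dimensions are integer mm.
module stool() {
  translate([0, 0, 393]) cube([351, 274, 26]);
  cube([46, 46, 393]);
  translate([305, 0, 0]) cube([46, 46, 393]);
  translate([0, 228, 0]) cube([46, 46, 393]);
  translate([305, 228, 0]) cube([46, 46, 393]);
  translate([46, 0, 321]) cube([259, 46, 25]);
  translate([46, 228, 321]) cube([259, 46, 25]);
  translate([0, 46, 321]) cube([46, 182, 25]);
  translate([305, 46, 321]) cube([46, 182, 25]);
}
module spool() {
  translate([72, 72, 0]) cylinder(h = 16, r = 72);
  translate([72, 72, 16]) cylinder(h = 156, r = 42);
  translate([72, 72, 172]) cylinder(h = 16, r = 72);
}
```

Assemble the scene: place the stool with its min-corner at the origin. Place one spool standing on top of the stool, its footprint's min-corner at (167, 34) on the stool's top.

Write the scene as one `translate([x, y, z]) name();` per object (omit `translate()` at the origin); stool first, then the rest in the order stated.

stool();
translate([167, 34, 419]) spool();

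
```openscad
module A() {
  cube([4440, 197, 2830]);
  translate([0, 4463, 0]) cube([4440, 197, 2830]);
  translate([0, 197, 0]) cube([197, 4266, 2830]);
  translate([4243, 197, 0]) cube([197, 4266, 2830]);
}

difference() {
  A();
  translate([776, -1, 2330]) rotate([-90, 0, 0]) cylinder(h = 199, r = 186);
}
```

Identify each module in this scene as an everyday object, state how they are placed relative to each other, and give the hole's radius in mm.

The subtracted cylinder has r = 186 mm.

A is a house frame. The house frame has a circular hole through its front wall. The hole's radius is 186 mm.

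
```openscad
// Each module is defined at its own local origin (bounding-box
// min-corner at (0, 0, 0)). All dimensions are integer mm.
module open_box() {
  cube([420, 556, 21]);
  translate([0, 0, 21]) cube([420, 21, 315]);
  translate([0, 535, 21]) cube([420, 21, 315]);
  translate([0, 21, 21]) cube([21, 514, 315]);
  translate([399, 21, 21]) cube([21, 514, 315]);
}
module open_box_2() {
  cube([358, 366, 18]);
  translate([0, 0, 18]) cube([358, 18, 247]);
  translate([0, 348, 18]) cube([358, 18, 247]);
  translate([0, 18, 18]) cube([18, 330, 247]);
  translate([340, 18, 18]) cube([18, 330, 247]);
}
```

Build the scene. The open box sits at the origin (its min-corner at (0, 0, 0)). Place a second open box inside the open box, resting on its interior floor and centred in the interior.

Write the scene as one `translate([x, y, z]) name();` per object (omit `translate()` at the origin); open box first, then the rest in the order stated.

open_box();
translate([31, 95, 21]) open_box_2();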